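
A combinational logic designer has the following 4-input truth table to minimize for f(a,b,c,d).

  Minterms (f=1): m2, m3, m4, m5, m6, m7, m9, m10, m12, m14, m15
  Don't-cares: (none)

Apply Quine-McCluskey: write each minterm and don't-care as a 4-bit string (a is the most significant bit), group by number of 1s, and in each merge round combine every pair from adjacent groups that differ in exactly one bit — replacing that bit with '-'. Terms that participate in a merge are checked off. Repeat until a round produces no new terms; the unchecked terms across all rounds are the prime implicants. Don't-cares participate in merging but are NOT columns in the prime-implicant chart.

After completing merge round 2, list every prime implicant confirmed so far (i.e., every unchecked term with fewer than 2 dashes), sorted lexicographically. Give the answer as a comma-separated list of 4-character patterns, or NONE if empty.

size-2^0 implicants → 0010(✓)  0011(✓)  0100(✓)  0101(✓)  0110(✓)  0111(✓)  1001  1010(✓)  1100(✓)  1110(✓)  1111(✓)
size-2^1 implicants → -010(✓)  -100(✓)  -110(✓)  -111(✓)  0-10(✓)  0-11(✓)  001-(✓)  01-0(✓)  01-1(✓)  010-(✓)  011-(✓)  1-10(✓)  11-0(✓)  111-(✓)
size-2^2 implicants → --10  -1-0  -11-  0-1-  01--
Unchecked terms (primes): --10, -1-0, -11-, 0-1-, 01--, 1001

1001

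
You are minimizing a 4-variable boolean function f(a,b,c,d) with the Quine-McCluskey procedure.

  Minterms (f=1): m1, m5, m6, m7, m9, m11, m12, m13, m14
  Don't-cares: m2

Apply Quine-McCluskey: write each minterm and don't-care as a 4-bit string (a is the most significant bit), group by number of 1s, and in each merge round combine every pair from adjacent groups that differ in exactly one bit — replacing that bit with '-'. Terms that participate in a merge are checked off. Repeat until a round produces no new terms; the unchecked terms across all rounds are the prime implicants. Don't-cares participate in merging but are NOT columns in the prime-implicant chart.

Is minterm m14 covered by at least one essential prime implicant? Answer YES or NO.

NO

Round 0: 0001✓ 0010✓ 0101✓ 0110✓ 0111✓ 1001✓ 1011✓ 1100✓ 1101✓ 1110✓
Round 1: -001✓ -101✓ -110 0-01✓ 0-10 01-1 011- 1-01✓ 10-1 11-0 110-
Round 2: --01
PIs = {--01, -110, 0-10, 01-1, 011-, 10-1, 11-0, 110-}
Coverage chart:
  m1: --01 ←essential
  m5: --01,01-1
  m6: -110,0-10,011-
  m7: 01-1,011-
  m9: --01,10-1
  m11: 10-1 ←essential
  m12: 11-0,110-
  m13: --01,110-
  m14: -110,11-0
Essential: --01, 10-1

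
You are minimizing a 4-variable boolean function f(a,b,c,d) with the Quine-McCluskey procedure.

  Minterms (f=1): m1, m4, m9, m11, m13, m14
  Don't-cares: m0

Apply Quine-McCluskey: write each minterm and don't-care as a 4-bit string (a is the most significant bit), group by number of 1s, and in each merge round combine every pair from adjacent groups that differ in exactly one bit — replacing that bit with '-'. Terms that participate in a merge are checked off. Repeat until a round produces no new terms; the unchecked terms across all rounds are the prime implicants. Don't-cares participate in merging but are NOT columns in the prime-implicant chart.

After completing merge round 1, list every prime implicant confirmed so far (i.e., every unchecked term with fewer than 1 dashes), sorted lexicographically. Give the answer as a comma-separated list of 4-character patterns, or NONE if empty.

1110

Round 0: 0000✓ 0001✓ 0100✓ 1001✓ 1011✓ 1101✓ 1110
Round 1: -001 0-00 000- 1-01 10-1
PIs = {-001, 0-00, 000-, 1-01, 10-1, 1110}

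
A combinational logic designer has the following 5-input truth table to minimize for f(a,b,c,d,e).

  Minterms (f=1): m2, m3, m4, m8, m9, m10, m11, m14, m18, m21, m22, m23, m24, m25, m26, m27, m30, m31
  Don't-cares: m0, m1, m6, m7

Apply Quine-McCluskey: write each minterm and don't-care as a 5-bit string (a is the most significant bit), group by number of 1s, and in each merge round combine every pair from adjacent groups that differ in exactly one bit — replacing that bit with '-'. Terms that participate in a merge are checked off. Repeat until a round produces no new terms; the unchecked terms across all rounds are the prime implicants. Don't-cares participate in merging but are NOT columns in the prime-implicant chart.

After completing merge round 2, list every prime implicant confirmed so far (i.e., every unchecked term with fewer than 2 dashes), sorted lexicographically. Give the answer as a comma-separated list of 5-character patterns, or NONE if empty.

101-1

size-2^0 implicants → 00000(✓)  00001(✓)  00010(✓)  00011(✓)  00100(✓)  00110(✓)  00111(✓)  01000(✓)  01001(✓)  01010(✓)  01011(✓)  01110(✓)  10010(✓)  10101(✓)  10110(✓)  10111(✓)  11000(✓)  11001(✓)  11010(✓)  11011(✓)  11110(✓)  11111(✓)
size-2^1 implicants → -0010(✓)  -0110(✓)  -0111(✓)  -1000(✓)  -1001(✓)  -1010(✓)  -1011(✓)  -1110(✓)  0-000(✓)  0-001(✓)  0-010(✓)  0-011(✓)  0-110(✓)  00-00(✓)  00-10(✓)  00-11(✓)  000-0(✓)  000-1(✓)  0000-(✓)  0001-(✓)  001-0(✓)  0011-(✓)  01-10(✓)  010-0(✓)  010-1(✓)  0100-(✓)  0101-(✓)  1-010(✓)  1-110(✓)  1-111(✓)  10-10(✓)  101-1  1011-(✓)  11-10(✓)  11-11(✓)  110-0(✓)  110-1(✓)  1100-(✓)  1101-(✓)  1111-(✓)
size-2^2 implicants → --010(✓)  --110(✓)  -0-10(✓)  -011-  -1-10(✓)  -10-0(✓)  -10-1(✓)  -100-(✓)  -101-(✓)  0--10(✓)  0-0-0(✓)  0-0-1(✓)  0-00-(✓)  0-01-(✓)  00--0  00-1-  000--(✓)  010--(✓)  1--10(✓)  1-11-  11-1-  110--(✓)
size-2^3 implicants → ---10  -10--  0-0--
Unchecked terms (primes): ---10, -011-, -10--, 0-0--, 00--0, 00-1-, 1-11-, 101-1, 11-1-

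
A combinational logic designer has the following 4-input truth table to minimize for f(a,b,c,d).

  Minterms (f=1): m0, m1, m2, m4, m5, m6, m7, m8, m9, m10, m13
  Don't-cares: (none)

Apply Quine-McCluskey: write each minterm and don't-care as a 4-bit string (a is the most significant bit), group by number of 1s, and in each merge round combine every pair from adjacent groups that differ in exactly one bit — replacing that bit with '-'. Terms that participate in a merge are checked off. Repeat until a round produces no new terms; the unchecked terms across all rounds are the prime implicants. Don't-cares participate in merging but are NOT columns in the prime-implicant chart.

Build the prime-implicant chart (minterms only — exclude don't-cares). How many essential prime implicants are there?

3

size-2^0 implicants → 0000(✓)  0001(✓)  0010(✓)  0100(✓)  0101(✓)  0110(✓)  0111(✓)  1000(✓)  1001(✓)  1010(✓)  1101(✓)
size-2^1 implicants → -000(✓)  -001(✓)  -010(✓)  -101(✓)  0-00(✓)  0-01(✓)  0-10(✓)  00-0(✓)  000-(✓)  01-0(✓)  01-1(✓)  010-(✓)  011-(✓)  1-01(✓)  10-0(✓)  100-(✓)
size-2^2 implicants → --01  -0-0  -00-  0--0  0-0-  01--
Unchecked terms (primes): --01, -0-0, -00-, 0--0, 0-0-, 01--
Minterm coverage:
  m0 ⊆ -0-0,-00-,0--0,0-0-
  m1 ⊆ --01,-00-,0-0-
  m2 ⊆ -0-0,0--0
  m4 ⊆ 0--0,0-0-,01--
  m5 ⊆ --01,0-0-,01--
  m6 ⊆ 0--0,01--
  m7 ⊆ 01-- [E]
  m8 ⊆ -0-0,-00-
  m9 ⊆ --01,-00-
  m10 ⊆ -0-0 [E]
  m13 ⊆ --01 [E]
E = {--01, -0-0, 01--}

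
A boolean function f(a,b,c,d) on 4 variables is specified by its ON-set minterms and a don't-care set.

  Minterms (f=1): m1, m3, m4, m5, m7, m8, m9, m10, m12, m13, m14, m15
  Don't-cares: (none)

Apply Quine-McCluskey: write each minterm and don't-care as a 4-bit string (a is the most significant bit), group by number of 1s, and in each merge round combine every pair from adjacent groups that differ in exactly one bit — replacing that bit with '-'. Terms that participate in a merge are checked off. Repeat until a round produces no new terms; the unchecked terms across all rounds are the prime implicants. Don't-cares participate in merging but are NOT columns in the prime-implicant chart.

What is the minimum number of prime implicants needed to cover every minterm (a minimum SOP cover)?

5

Round 0: 0001✓ 0011✓ 0100✓ 0101✓ 0111✓ 1000✓ 1001✓ 1010✓ 1100✓ 1101✓ 1110✓ 1111✓
Round 1: -001✓ -100✓ -101✓ -111✓ 0-01✓ 0-11✓ 00-1✓ 01-1✓ 010-✓ 1-00✓ 1-01✓ 1-10✓ 10-0✓ 100-✓ 11-0✓ 11-1✓ 110-✓ 111-✓
Round 2: --01 -1-1 -10- 0--1 1--0 1-0- 11--
PIs = {--01, -1-1, -10-, 0--1, 1--0, 1-0-, 11--}
Coverage chart:
  m1: --01,0--1
  m3: 0--1 ←essential
  m4: -10- ←essential
  m5: --01,-1-1,-10-,0--1
  m7: -1-1,0--1
  m8: 1--0,1-0-
  m9: --01,1-0-
  m10: 1--0 ←essential
  m12: -10-,1--0,1-0-,11--
  m13: --01,-1-1,-10-,1-0-,11--
  m14: 1--0,11--
  m15: -1-1,11--
Essential: -10-, 0--1, 1--0
Petrick residual → --01, -1-1
Min cover (5 terms): c'd + bd + bc' + a'd + ad'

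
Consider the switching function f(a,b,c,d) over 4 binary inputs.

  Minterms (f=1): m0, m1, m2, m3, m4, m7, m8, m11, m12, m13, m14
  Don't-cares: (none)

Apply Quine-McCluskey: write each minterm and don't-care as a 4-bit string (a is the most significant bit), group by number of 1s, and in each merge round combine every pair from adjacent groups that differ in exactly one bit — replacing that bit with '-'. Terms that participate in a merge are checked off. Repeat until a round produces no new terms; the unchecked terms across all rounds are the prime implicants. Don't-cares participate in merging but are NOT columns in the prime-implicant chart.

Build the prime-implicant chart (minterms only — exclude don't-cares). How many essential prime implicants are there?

6

Round 0: 0000✓ 0001✓ 0010✓ 0011✓ 0100✓ 0111✓ 1000✓ 1011✓ 1100✓ 1101✓ 1110✓
Round 1: -000✓ -011 -100✓ 0-00✓ 0-11 00-0✓ 00-1✓ 000-✓ 001-✓ 1-00✓ 11-0 110-
Round 2: --00 00--
PIs = {--00, -011, 0-11, 00--, 11-0, 110-}
Coverage chart:
  m0: --00,00--
  m1: 00-- ←essential
  m2: 00-- ←essential
  m3: -011,0-11,00--
  m4: --00 ←essential
  m7: 0-11 ←essential
  m8: --00 ←essential
  m11: -011 ←essential
  m12: --00,11-0,110-
  m13: 110- ←essential
  m14: 11-0 ←essential
Essential: --00, -011, 0-11, 00--, 11-0, 110-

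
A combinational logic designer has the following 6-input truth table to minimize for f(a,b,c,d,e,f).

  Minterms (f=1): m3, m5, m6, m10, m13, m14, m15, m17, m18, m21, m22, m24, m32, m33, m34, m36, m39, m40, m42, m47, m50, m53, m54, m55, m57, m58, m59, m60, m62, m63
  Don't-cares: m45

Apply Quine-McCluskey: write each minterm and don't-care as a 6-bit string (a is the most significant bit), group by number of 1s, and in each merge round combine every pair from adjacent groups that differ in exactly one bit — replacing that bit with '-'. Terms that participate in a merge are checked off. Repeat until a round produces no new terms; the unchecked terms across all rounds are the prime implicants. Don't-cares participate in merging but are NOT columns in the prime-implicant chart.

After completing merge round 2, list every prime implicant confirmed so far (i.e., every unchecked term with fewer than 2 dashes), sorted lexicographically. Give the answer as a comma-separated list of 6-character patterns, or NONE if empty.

Round 0: 000011 000101✓ 000110✓ 001010✓ 001101✓ 001110✓ 001111✓ 010001✓ 010010✓ 010101✓ 010110✓ 011000 100000✓ 100001✓ 100010✓ 100100✓ 100111✓ 101000✓ 101010✓ 101101✓ 101111✓ 110010✓ 110101✓ 110110✓ 110111✓ 111001✓ 111010✓ 111011✓ 111100✓ 111110✓ 111111✓
Round 1: -01010 -01101✓ -01111✓ -10010✓ -10101 -10110✓ 0-0101 0-0110 00-101 00-110 001-10 0011-1✓ 00111- 010-01 010-10✓ 1-0010✓ 1-0111✓ 1-1010✓ 1-1111✓ 10-000✓ 10-010✓ 10-111✓ 100-00 1000-0✓ 10000- 1010-0✓ 1011-1✓ 11-010✓ 11-110✓ 11-111✓ 110-10✓ 1101-1 11011-✓ 111-10✓ 111-11✓ 1110-1 11101-✓ 1111-0 11111-✓
Round 2: -011-1 -10-10 1--010 1--111 10-0-0 11--10 11-11- 111-1-
PIs = {-01010, -011-1, -10-10, -10101, 0-0101, 0-0110, 00-101, 00-110, 000011, 001-10, 00111-, 010-01, 011000, 1--010, 1--111, 10-0-0, 100-00, 10000-, 11--10, 11-11-, 1101-1, 111-1-, 1110-1, 1111-0}

-01010, -10101, 0-0101, 0-0110, 00-101, 00-110, 000011, 001-10, 00111-, 010-01, 011000, 100-00, 10000-, 1101-1, 1110-1, 1111-0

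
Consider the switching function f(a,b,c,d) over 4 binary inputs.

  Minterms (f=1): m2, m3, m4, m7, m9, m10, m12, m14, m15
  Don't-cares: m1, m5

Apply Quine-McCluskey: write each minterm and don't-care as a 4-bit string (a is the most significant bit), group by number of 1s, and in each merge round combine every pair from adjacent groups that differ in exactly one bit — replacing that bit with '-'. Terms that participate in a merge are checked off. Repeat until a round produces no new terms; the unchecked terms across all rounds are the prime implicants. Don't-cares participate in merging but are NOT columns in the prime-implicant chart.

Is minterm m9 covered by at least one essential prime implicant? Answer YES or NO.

[col 0] 0001*, 0010*, 0011*, 0100*, 0101*, 0111*, 1001*, 1010*, 1100*, 1110*, 1111*
[col 1] -001, -010, -100, -111, 0-01*, 0-11*, 00-1*, 001-, 01-1*, 010-, 1-10, 11-0, 111-
[col 2] 0--1
Prime implicants: -001, -010, -100, -111, 0--1, 001-, 010-, 1-10, 11-0, 111-
PI chart (minterm → PIs covering it):
  2 | -010,001-
  3 | 0--1,001-
  4 | -100,010-
  7 | -111,0--1
  9 | -001  (sole → essential)
  10 | -010,1-10
  12 | -100,11-0
  14 | 1-10,11-0,111-
  15 | -111,111-
Essential prime implicants: -001

YES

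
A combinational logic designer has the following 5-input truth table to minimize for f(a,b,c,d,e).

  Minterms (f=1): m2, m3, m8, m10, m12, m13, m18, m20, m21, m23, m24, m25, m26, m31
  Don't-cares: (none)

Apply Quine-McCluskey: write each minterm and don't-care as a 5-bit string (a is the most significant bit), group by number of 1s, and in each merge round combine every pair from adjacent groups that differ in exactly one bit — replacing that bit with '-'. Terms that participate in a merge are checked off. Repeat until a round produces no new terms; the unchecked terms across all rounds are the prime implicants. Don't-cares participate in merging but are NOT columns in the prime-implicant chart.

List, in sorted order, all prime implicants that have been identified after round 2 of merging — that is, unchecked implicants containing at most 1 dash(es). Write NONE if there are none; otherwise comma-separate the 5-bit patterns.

0001-, 01-00, 0110-, 1-111, 101-1, 1010-, 1100-

size-2^0 implicants → 00010(✓)  00011(✓)  01000(✓)  01010(✓)  01100(✓)  01101(✓)  10010(✓)  10100(✓)  10101(✓)  10111(✓)  11000(✓)  11001(✓)  11010(✓)  11111(✓)
size-2^1 implicants → -0010(✓)  -1000(✓)  -1010(✓)  0-010(✓)  0001-  01-00  010-0(✓)  0110-  1-010(✓)  1-111  101-1  1010-  110-0(✓)  1100-
size-2^2 implicants → --010  -10-0
Unchecked terms (primes): --010, -10-0, 0001-, 01-00, 0110-, 1-111, 101-1, 1010-, 1100-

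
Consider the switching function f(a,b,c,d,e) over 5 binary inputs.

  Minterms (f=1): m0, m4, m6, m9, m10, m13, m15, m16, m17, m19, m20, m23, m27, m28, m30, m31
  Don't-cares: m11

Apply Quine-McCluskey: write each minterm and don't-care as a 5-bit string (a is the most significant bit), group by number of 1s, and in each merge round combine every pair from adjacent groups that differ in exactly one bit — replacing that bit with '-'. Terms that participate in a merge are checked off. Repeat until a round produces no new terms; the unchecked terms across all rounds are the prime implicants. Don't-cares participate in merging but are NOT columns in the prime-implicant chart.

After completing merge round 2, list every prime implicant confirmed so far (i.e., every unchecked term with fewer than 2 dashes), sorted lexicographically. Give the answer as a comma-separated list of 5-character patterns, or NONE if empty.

001-0, 0101-, 1-100, 100-1, 1000-, 111-0, 1111-

size-2^0 implicants → 00000(✓)  00100(✓)  00110(✓)  01001(✓)  01010(✓)  01011(✓)  01101(✓)  01111(✓)  10000(✓)  10001(✓)  10011(✓)  10100(✓)  10111(✓)  11011(✓)  11100(✓)  11110(✓)  11111(✓)
size-2^1 implicants → -0000(✓)  -0100(✓)  -1011(✓)  -1111(✓)  00-00(✓)  001-0  01-01(✓)  01-11(✓)  010-1(✓)  0101-  011-1(✓)  1-011(✓)  1-100  1-111(✓)  10-00(✓)  10-11(✓)  100-1  1000-  11-11(✓)  111-0  1111-
size-2^2 implicants → -0-00  -1-11  01--1  1--11
Unchecked terms (primes): -0-00, -1-11, 001-0, 01--1, 0101-, 1--11, 1-100, 100-1, 1000-, 111-0, 1111-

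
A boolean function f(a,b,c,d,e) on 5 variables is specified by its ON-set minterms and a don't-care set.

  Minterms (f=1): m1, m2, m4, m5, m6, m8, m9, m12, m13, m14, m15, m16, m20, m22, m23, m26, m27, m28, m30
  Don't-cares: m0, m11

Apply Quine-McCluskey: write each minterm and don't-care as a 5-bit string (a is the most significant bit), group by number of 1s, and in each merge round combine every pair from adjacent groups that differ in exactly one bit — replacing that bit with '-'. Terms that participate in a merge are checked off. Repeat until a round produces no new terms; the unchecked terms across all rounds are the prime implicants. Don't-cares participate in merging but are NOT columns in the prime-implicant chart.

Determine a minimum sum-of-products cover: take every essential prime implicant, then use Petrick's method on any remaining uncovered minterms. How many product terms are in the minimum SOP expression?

Round 0: 00000✓ 00001✓ 00010✓ 00100✓ 00101✓ 00110✓ 01000✓ 01001✓ 01011✓ 01100✓ 01101✓ 01110✓ 01111✓ 10000✓ 10100✓ 10110✓ 10111✓ 11010✓ 11011✓ 11100✓ 11110✓
Round 1: -0000✓ -0100✓ -0110✓ -1011 -1100✓ -1110✓ 0-000✓ 0-001✓ 0-100✓ 0-101✓ 0-110✓ 00-00✓ 00-01✓ 00-10✓ 000-0✓ 0000-✓ 001-0✓ 0010-✓ 01-00✓ 01-01✓ 01-11✓ 010-1✓ 0100-✓ 011-0✓ 011-1✓ 0110-✓ 0111-✓ 1-100✓ 1-110✓ 10-00✓ 101-0✓ 1011- 11-10 1101- 111-0✓
Round 2: --100✓ --110✓ -0-00 -01-0✓ -11-0✓ 0--00✓ 0--01✓ 0-00-✓ 0-1-0✓ 0-10-✓ 00--0 00-0-✓ 01--1 01-0-✓ 011-- 1-1-0✓
Round 3: --1-0 0--0-
PIs = {--1-0, -0-00, -1011, 0--0-, 00--0, 01--1, 011--, 1011-, 11-10, 1101-}
Coverage chart:
  m1: 0--0- ←essential
  m2: 00--0 ←essential
  m4: --1-0,-0-00,0--0-,00--0
  m5: 0--0- ←essential
  m6: --1-0,00--0
  m8: 0--0- ←essential
  m9: 0--0-,01--1
  m12: --1-0,0--0-,011--
  m13: 0--0-,01--1,011--
  m14: --1-0,011--
  m15: 01--1,011--
  m16: -0-00 ←essential
  m20: --1-0,-0-00
  m22: --1-0,1011-
  m23: 1011- ←essential
  m26: 11-10,1101-
  m27: -1011,1101-
  m28: --1-0 ←essential
  m30: --1-0,11-10
Essential: --1-0, -0-00, 0--0-, 00--0, 1011-
Petrick residual → 01--1, 1101-
Min cover (7 terms): ce' + b'd'e' + a'd' + a'b'e' + a'be + ab'cd + abc'd

7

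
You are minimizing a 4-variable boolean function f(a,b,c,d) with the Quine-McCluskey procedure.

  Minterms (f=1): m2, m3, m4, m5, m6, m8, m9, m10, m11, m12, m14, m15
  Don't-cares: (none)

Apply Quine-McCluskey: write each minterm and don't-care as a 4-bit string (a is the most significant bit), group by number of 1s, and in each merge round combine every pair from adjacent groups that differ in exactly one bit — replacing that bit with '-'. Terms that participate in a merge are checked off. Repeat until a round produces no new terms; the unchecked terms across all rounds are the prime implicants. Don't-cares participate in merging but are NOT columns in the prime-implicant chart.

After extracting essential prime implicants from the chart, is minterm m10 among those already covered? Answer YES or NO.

YES

Round 0: 0010✓ 0011✓ 0100✓ 0101✓ 0110✓ 1000✓ 1001✓ 1010✓ 1011✓ 1100✓ 1110✓ 1111✓
Round 1: -010✓ -011✓ -100✓ -110✓ 0-10✓ 001-✓ 01-0✓ 010- 1-00✓ 1-10✓ 1-11✓ 10-0✓ 10-1✓ 100-✓ 101-✓ 11-0✓ 111-✓
Round 2: --10 -01- -1-0 1--0 1-1- 10--
PIs = {--10, -01-, -1-0, 010-, 1--0, 1-1-, 10--}
Coverage chart:
  m2: --10,-01-
  m3: -01- ←essential
  m4: -1-0,010-
  m5: 010- ←essential
  m6: --10,-1-0
  m8: 1--0,10--
  m9: 10-- ←essential
  m10: --10,-01-,1--0,1-1-,10--
  m11: -01-,1-1-,10--
  m12: -1-0,1--0
  m14: --10,-1-0,1--0,1-1-
  m15: 1-1- ←essential
Essential: -01-, 010-, 1-1-, 10--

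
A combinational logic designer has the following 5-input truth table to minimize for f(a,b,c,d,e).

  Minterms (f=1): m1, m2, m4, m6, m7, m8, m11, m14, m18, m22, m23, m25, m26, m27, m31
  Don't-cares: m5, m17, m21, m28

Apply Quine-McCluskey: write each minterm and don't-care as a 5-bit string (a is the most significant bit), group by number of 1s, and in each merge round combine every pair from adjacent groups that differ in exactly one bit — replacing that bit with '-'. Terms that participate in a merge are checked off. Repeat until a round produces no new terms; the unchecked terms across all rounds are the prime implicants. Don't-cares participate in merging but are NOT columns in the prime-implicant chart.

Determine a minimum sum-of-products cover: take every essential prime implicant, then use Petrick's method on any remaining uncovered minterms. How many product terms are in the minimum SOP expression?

9

Round 0: 00001✓ 00010✓ 00100✓ 00101✓ 00110✓ 00111✓ 01000 01011✓ 01110✓ 10001✓ 10010✓ 10101✓ 10110✓ 10111✓ 11001✓ 11010✓ 11011✓ 11100 11111✓
Round 1: -0001✓ -0010✓ -0101✓ -0110✓ -0111✓ -1011 0-110 00-01✓ 00-10✓ 001-0✓ 001-1✓ 0010-✓ 0011-✓ 1-001 1-010 1-111 10-01✓ 10-10✓ 101-1✓ 1011-✓ 11-11 110-1 1101-
Round 2: -0-01 -0-10 -01-1 -011- 001--
PIs = {-0-01, -0-10, -01-1, -011-, -1011, 0-110, 001--, 01000, 1-001, 1-010, 1-111, 11-11, 110-1, 1101-, 11100}
Coverage chart:
  m1: -0-01 ←essential
  m2: -0-10 ←essential
  m4: 001-- ←essential
  m6: -0-10,-011-,0-110,001--
  m7: -01-1,-011-,001--
  m8: 01000 ←essential
  m11: -1011 ←essential
  m14: 0-110 ←essential
  m18: -0-10,1-010
  m22: -0-10,-011-
  m23: -01-1,-011-,1-111
  m25: 1-001,110-1
  m26: 1-010,1101-
  m27: -1011,11-11,110-1,1101-
  m31: 1-111,11-11
Essential: -0-01, -0-10, -1011, 0-110, 001--, 01000
Petrick residual → 1-001, 1-010, 1-111
Min cover (9 terms): b'd'e + b'de' + bc'de + a'cde' + a'b'c + a'bc'd'e' + ac'd'e + ac'de' + acde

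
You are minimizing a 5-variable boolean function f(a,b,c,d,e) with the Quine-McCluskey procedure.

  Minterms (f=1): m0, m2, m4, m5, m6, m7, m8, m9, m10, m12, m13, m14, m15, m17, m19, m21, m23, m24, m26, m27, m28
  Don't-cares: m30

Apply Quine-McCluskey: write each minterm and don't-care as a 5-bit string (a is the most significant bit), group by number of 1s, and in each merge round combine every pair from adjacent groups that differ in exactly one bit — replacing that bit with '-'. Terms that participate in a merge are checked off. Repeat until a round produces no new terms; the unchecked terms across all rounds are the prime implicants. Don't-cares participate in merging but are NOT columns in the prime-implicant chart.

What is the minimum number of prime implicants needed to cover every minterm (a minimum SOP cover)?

6

[col 0] 00000*, 00010*, 00100*, 00101*, 00110*, 00111*, 01000*, 01001*, 01010*, 01100*, 01101*, 01110*, 01111*, 10001*, 10011*, 10101*, 10111*, 11000*, 11010*, 11011*, 11100*, 11110*
[col 1] -0101*, -0111*, -1000*, -1010*, -1100*, -1110*, 0-000*, 0-010*, 0-100*, 0-101*, 0-110*, 0-111*, 00-00*, 00-10*, 000-0*, 001-0*, 001-1*, 0010-*, 0011-*, 01-00*, 01-01*, 01-10*, 010-0*, 0100-*, 011-0*, 011-1*, 0110-*, 0111-*, 1-011, 10-01*, 10-11*, 100-1*, 101-1*, 11-00*, 11-10*, 110-0*, 1101-, 111-0*
[col 2] -01-1, -1-00*, -1-10*, -10-0*, -11-0*, 0--00*, 0--10*, 0-0-0*, 0-1-0*, 0-1-1*, 0-10-*, 0-11-*, 00--0*, 001--*, 01--0*, 01-0-, 011--*, 10--1, 11--0*
[col 3] -1--0, 0---0, 0-1--
Prime implicants: -01-1, -1--0, 0---0, 0-1--, 01-0-, 1-011, 10--1, 1101-
PI chart (minterm → PIs covering it):
  0 | 0---0  (sole → essential)
  2 | 0---0  (sole → essential)
  4 | 0---0,0-1--
  5 | -01-1,0-1--
  6 | 0---0,0-1--
  7 | -01-1,0-1--
  8 | -1--0,0---0,01-0-
  9 | 01-0-  (sole → essential)
  10 | -1--0,0---0
  12 | -1--0,0---0,0-1--,01-0-
  13 | 0-1--,01-0-
  14 | -1--0,0---0,0-1--
  15 | 0-1--  (sole → essential)
  17 | 10--1  (sole → essential)
  19 | 1-011,10--1
  21 | -01-1,10--1
  23 | -01-1,10--1
  24 | -1--0  (sole → essential)
  26 | -1--0,1101-
  27 | 1-011,1101-
  28 | -1--0  (sole → essential)
Essential prime implicants: -1--0, 0---0, 0-1--, 01-0-, 10--1
Petrick residual → 1-011
Minimum SOP uses 6 PIs: be' + a'e' + a'c + a'bd' + ac'de + ab'e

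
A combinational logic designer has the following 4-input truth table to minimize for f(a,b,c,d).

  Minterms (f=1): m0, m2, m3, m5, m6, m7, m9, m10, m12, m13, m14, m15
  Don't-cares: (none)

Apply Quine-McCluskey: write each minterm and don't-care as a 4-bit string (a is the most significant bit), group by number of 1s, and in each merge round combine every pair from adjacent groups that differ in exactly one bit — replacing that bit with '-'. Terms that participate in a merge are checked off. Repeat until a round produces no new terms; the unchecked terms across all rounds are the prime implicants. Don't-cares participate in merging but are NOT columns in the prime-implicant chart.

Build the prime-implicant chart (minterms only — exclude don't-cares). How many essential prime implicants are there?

size-2^0 implicants → 0000(✓)  0010(✓)  0011(✓)  0101(✓)  0110(✓)  0111(✓)  1001(✓)  1010(✓)  1100(✓)  1101(✓)  1110(✓)  1111(✓)
size-2^1 implicants → -010(✓)  -101(✓)  -110(✓)  -111(✓)  0-10(✓)  0-11(✓)  00-0  001-(✓)  01-1(✓)  011-(✓)  1-01  1-10(✓)  11-0(✓)  11-1(✓)  110-(✓)  111-(✓)
size-2^2 implicants → --10  -1-1  -11-  0-1-  11--
Unchecked terms (primes): --10, -1-1, -11-, 0-1-, 00-0, 1-01, 11--
Minterm coverage:
  m0 ⊆ 00-0 [E]
  m2 ⊆ --10,0-1-,00-0
  m3 ⊆ 0-1- [E]
  m5 ⊆ -1-1 [E]
  m6 ⊆ --10,-11-,0-1-
  m7 ⊆ -1-1,-11-,0-1-
  m9 ⊆ 1-01 [E]
  m10 ⊆ --10 [E]
  m12 ⊆ 11-- [E]
  m13 ⊆ -1-1,1-01,11--
  m14 ⊆ --10,-11-,11--
  m15 ⊆ -1-1,-11-,11--
E = {--10, -1-1, 0-1-, 00-0, 1-01, 11--}

6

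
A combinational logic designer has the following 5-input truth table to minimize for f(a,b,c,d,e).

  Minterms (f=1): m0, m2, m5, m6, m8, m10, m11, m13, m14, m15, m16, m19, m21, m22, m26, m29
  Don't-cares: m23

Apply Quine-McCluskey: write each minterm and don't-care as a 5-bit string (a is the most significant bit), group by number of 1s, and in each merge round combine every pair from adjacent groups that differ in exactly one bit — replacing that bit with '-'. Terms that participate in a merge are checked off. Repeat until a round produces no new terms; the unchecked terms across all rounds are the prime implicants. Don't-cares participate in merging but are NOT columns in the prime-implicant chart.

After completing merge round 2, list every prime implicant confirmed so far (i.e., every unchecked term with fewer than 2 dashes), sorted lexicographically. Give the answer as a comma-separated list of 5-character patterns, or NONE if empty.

-0000, -0110, -1010, 011-1, 10-11, 101-1, 1011-

[col 0] 00000*, 00010*, 00101*, 00110*, 01000*, 01010*, 01011*, 01101*, 01110*, 01111*, 10000*, 10011*, 10101*, 10110*, 10111*, 11010*, 11101*
[col 1] -0000, -0101*, -0110, -1010, -1101*, 0-000*, 0-010*, 0-101*, 0-110*, 00-10*, 000-0*, 01-10*, 01-11*, 010-0*, 0101-*, 011-1, 0111-*, 1-101*, 10-11, 101-1, 1011-
[col 2] --101, 0--10, 0-0-0, 01-1-
Prime implicants: --101, -0000, -0110, -1010, 0--10, 0-0-0, 01-1-, 011-1, 10-11, 101-1, 1011-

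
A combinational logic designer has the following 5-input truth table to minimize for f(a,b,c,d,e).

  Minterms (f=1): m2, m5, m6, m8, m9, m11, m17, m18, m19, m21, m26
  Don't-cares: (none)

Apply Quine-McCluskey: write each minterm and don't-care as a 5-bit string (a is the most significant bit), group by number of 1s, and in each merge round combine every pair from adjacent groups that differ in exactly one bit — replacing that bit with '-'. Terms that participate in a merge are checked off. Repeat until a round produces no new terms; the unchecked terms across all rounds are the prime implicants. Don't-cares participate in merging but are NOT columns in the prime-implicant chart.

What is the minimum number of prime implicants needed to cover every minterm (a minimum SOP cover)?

size-2^0 implicants → 00010(✓)  00101(✓)  00110(✓)  01000(✓)  01001(✓)  01011(✓)  10001(✓)  10010(✓)  10011(✓)  10101(✓)  11010(✓)
size-2^1 implicants → -0010  -0101  00-10  010-1  0100-  1-010  10-01  100-1  1001-
Unchecked terms (primes): -0010, -0101, 00-10, 010-1, 0100-, 1-010, 10-01, 100-1, 1001-
Minterm coverage:
  m2 ⊆ -0010,00-10
  m5 ⊆ -0101 [E]
  m6 ⊆ 00-10 [E]
  m8 ⊆ 0100- [E]
  m9 ⊆ 010-1,0100-
  m11 ⊆ 010-1 [E]
  m17 ⊆ 10-01,100-1
  m18 ⊆ -0010,1-010,1001-
  m19 ⊆ 100-1,1001-
  m21 ⊆ -0101,10-01
  m26 ⊆ 1-010 [E]
E = {-0101, 00-10, 010-1, 0100-, 1-010}
Petrick residual → 100-1
Cover = b'cd'e + a'b'de' + a'bc'e + a'bc'd' + ac'de' + ab'c'e  |cover|=6

6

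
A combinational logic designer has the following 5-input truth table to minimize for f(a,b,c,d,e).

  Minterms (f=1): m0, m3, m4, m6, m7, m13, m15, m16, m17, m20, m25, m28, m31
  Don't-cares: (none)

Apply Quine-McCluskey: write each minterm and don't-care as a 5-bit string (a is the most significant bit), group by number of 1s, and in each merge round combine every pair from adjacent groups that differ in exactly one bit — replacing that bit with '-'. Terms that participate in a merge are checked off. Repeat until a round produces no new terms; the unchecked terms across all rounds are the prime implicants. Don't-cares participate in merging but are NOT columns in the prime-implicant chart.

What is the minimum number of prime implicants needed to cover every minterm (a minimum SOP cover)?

size-2^0 implicants → 00000(✓)  00011(✓)  00100(✓)  00110(✓)  00111(✓)  01101(✓)  01111(✓)  10000(✓)  10001(✓)  10100(✓)  11001(✓)  11100(✓)  11111(✓)
size-2^1 implicants → -0000(✓)  -0100(✓)  -1111  0-111  00-00(✓)  00-11  001-0  0011-  011-1  1-001  1-100  10-00(✓)  1000-
size-2^2 implicants → -0-00
Unchecked terms (primes): -0-00, -1111, 0-111, 00-11, 001-0, 0011-, 011-1, 1-001, 1-100, 1000-
Minterm coverage:
  m0 ⊆ -0-00 [E]
  m3 ⊆ 00-11 [E]
  m4 ⊆ -0-00,001-0
  m6 ⊆ 001-0,0011-
  m7 ⊆ 0-111,00-11,0011-
  m13 ⊆ 011-1 [E]
  m15 ⊆ -1111,0-111,011-1
  m16 ⊆ -0-00,1000-
  m17 ⊆ 1-001,1000-
  m20 ⊆ -0-00,1-100
  m25 ⊆ 1-001 [E]
  m28 ⊆ 1-100 [E]
  m31 ⊆ -1111 [E]
E = {-0-00, -1111, 00-11, 011-1, 1-001, 1-100}
Petrick residual → 001-0
Cover = b'd'e' + bcde + a'b'de + a'b'ce' + a'bce + ac'd'e + acd'e'  |cover|=7

7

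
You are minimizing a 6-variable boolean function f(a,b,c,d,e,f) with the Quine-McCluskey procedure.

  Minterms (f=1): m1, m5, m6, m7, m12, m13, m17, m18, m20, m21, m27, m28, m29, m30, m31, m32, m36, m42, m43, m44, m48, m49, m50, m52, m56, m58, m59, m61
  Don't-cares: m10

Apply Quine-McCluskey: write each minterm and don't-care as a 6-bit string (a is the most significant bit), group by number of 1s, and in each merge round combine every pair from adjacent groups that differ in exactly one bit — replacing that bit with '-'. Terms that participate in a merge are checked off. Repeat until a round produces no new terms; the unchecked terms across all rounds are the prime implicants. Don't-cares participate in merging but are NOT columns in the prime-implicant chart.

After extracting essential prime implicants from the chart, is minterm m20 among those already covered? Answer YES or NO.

NO

Round 0: 000001✓ 000101✓ 000110✓ 000111✓ 001010✓ 001100✓ 001101✓ 010001✓ 010010✓ 010100✓ 010101✓ 011011✓ 011100✓ 011101✓ 011110✓ 011111✓ 100000✓ 100100✓ 101010✓ 101011✓ 101100✓ 110000✓ 110001✓ 110010✓ 110100✓ 111000✓ 111010✓ 111011✓ 111101✓
Round 1: -01010 -01100 -10001 -10010 -10100 -11011 -11101 0-0001✓ 0-0101✓ 0-1100✓ 0-1101✓ 00-101✓ 000-01✓ 0001-1 00011- 00110-✓ 01-100✓ 01-101✓ 010-01✓ 01010-✓ 011-11 0111-0✓ 0111-1✓ 01110-✓ 01111-✓ 1-0000✓ 1-0100✓ 1-1010✓ 1-1011✓ 10-100 100-00✓ 10101-✓ 11-000✓ 11-010✓ 110-00✓ 1100-0✓ 11000- 1110-0✓ 11101-✓
Round 2: 0--101 0-0-01 0-110- 01-10- 0111-- 1-0-00 1-101- 11-0-0
PIs = {-01010, -01100, -10001, -10010, -10100, -11011, -11101, 0--101, 0-0-01, 0-110-, 0001-1, 00011-, 01-10-, 011-11, 0111--, 1-0-00, 1-101-, 10-100, 11-0-0, 11000-}
Coverage chart:
  m1: 0-0-01 ←essential
  m5: 0--101,0-0-01,0001-1
  m6: 00011- ←essential
  m7: 0001-1,00011-
  m12: -01100,0-110-
  m13: 0--101,0-110-
  m17: -10001,0-0-01
  m18: -10010 ←essential
  m20: -10100,01-10-
  m21: 0--101,0-0-01,01-10-
  m27: -11011,011-11
  m28: 0-110-,01-10-,0111--
  m29: -11101,0--101,0-110-,01-10-,0111--
  m30: 0111-- ←essential
  m31: 011-11,0111--
  m32: 1-0-00 ←essential
  m36: 1-0-00,10-100
  m42: -01010,1-101-
  m43: 1-101- ←essential
  m44: -01100,10-100
  m48: 1-0-00,11-0-0,11000-
  m49: -10001,11000-
  m50: -10010,11-0-0
  m52: -10100,1-0-00
  m56: 11-0-0 ←essential
  m58: 1-101-,11-0-0
  m59: -11011,1-101-
  m61: -11101 ←essential
Essential: -10010, -11101, 0-0-01, 00011-, 0111--, 1-0-00, 1-101-, 11-0-0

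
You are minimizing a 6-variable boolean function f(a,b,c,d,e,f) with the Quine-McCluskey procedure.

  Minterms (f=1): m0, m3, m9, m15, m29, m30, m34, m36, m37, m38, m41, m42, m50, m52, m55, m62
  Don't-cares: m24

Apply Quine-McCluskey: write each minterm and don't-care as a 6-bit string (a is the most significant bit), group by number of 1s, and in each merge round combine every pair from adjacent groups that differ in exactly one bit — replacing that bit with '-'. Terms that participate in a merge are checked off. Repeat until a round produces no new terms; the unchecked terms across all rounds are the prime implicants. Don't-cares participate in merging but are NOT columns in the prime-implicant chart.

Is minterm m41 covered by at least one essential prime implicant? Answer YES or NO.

YES

size-2^0 implicants → 000000  000011  001001(✓)  001111  011000  011101  011110(✓)  100010(✓)  100100(✓)  100101(✓)  100110(✓)  101001(✓)  101010(✓)  110010(✓)  110100(✓)  110111  111110(✓)
size-2^1 implicants → -01001  -11110  1-0010  1-0100  10-010  100-10  1001-0  10010-
Unchecked terms (primes): -01001, -11110, 000000, 000011, 001111, 011000, 011101, 1-0010, 1-0100, 10-010, 100-10, 1001-0, 10010-, 110111
Minterm coverage:
  m0 ⊆ 000000 [E]
  m3 ⊆ 000011 [E]
  m9 ⊆ -01001 [E]
  m15 ⊆ 001111 [E]
  m29 ⊆ 011101 [E]
  m30 ⊆ -11110 [E]
  m34 ⊆ 1-0010,10-010,100-10
  m36 ⊆ 1-0100,1001-0,10010-
  m37 ⊆ 10010- [E]
  m38 ⊆ 100-10,1001-0
  m41 ⊆ -01001 [E]
  m42 ⊆ 10-010 [E]
  m50 ⊆ 1-0010 [E]
  m52 ⊆ 1-0100 [E]
  m55 ⊆ 110111 [E]
  m62 ⊆ -11110 [E]
E = {-01001, -11110, 000000, 000011, 001111, 011101, 1-0010, 1-0100, 10-010, 10010-, 110111}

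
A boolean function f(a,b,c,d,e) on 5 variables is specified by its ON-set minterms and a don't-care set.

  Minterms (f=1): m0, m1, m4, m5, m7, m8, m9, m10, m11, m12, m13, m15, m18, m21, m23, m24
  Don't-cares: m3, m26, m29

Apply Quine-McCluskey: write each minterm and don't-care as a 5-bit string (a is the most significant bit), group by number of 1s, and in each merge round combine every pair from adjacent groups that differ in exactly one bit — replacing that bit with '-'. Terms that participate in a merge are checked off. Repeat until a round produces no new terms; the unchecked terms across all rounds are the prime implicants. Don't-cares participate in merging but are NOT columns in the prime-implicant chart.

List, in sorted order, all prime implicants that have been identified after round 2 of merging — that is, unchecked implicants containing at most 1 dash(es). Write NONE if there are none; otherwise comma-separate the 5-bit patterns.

size-2^0 implicants → 00000(✓)  00001(✓)  00011(✓)  00100(✓)  00101(✓)  00111(✓)  01000(✓)  01001(✓)  01010(✓)  01011(✓)  01100(✓)  01101(✓)  01111(✓)  10010(✓)  10101(✓)  10111(✓)  11000(✓)  11010(✓)  11101(✓)
size-2^1 implicants → -0101(✓)  -0111(✓)  -1000(✓)  -1010(✓)  -1101(✓)  0-000(✓)  0-001(✓)  0-011(✓)  0-100(✓)  0-101(✓)  0-111(✓)  00-00(✓)  00-01(✓)  00-11(✓)  000-1(✓)  0000-(✓)  001-1(✓)  0010-(✓)  01-00(✓)  01-01(✓)  01-11(✓)  010-0(✓)  010-1(✓)  0100-(✓)  0101-(✓)  011-1(✓)  0110-(✓)  1-010  1-101(✓)  101-1(✓)  110-0(✓)
size-2^2 implicants → --101  -01-1  -10-0  0--00(✓)  0--01(✓)  0--11(✓)  0-0-1(✓)  0-00-(✓)  0-1-1(✓)  0-10-(✓)  00--1(✓)  00-0-(✓)  01--1(✓)  01-0-(✓)  010--
size-2^3 implicants → 0---1  0--0-
Unchecked terms (primes): --101, -01-1, -10-0, 0---1, 0--0-, 010--, 1-010

1-010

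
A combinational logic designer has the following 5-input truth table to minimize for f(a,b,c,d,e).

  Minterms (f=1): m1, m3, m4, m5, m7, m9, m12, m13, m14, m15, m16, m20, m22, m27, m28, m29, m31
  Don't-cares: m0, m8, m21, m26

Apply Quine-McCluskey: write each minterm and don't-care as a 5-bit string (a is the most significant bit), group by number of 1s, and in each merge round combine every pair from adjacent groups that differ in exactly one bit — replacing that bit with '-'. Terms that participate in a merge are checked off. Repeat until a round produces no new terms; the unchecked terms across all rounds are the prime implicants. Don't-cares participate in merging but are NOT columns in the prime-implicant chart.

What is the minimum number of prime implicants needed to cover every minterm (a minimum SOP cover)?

7

size-2^0 implicants → 00000(✓)  00001(✓)  00011(✓)  00100(✓)  00101(✓)  00111(✓)  01000(✓)  01001(✓)  01100(✓)  01101(✓)  01110(✓)  01111(✓)  10000(✓)  10100(✓)  10101(✓)  10110(✓)  11010(✓)  11011(✓)  11100(✓)  11101(✓)  11111(✓)
size-2^1 implicants → -0000(✓)  -0100(✓)  -0101(✓)  -1100(✓)  -1101(✓)  -1111(✓)  0-000(✓)  0-001(✓)  0-100(✓)  0-101(✓)  0-111(✓)  00-00(✓)  00-01(✓)  00-11(✓)  000-1(✓)  0000-(✓)  001-1(✓)  0010-(✓)  01-00(✓)  01-01(✓)  0100-(✓)  011-0(✓)  011-1(✓)  0110-(✓)  0111-(✓)  1-100(✓)  1-101(✓)  10-00(✓)  101-0  1010-(✓)  11-11  1101-  111-1(✓)  1110-(✓)
size-2^2 implicants → --100(✓)  --101(✓)  -0-00  -010-(✓)  -11-1  -110-(✓)  0--00(✓)  0--01(✓)  0-00-(✓)  0-1-1  0-10-(✓)  00--1  00-0-(✓)  01-0-(✓)  011--  1-10-(✓)
size-2^3 implicants → --10-  0--0-
Unchecked terms (primes): --10-, -0-00, -11-1, 0--0-, 0-1-1, 00--1, 011--, 101-0, 11-11, 1101-
Minterm coverage:
  m1 ⊆ 0--0-,00--1
  m3 ⊆ 00--1 [E]
  m4 ⊆ --10-,-0-00,0--0-
  m5 ⊆ --10-,0--0-,0-1-1,00--1
  m7 ⊆ 0-1-1,00--1
  m9 ⊆ 0--0- [E]
  m12 ⊆ --10-,0--0-,011--
  m13 ⊆ --10-,-11-1,0--0-,0-1-1,011--
  m14 ⊆ 011-- [E]
  m15 ⊆ -11-1,0-1-1,011--
  m16 ⊆ -0-00 [E]
  m20 ⊆ --10-,-0-00,101-0
  m22 ⊆ 101-0 [E]
  m27 ⊆ 11-11,1101-
  m28 ⊆ --10- [E]
  m29 ⊆ --10-,-11-1
  m31 ⊆ -11-1,11-11
E = {--10-, -0-00, 0--0-, 00--1, 011--, 101-0}
Petrick residual → 11-11
Cover = cd' + b'd'e' + a'd' + a'b'e + a'bc + ab'ce' + abde  |cover|=7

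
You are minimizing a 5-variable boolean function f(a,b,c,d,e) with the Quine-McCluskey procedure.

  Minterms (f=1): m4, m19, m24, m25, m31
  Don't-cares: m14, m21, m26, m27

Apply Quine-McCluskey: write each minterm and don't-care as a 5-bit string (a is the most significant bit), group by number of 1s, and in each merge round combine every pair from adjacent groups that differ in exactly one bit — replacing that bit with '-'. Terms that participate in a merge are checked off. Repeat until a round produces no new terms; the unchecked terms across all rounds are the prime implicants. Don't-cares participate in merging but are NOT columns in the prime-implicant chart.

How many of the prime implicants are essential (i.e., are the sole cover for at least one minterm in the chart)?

4

size-2^0 implicants → 00100  01110  10011(✓)  10101  11000(✓)  11001(✓)  11010(✓)  11011(✓)  11111(✓)
size-2^1 implicants → 1-011  11-11  110-0(✓)  110-1(✓)  1100-(✓)  1101-(✓)
size-2^2 implicants → 110--
Unchecked terms (primes): 00100, 01110, 1-011, 10101, 11-11, 110--
Minterm coverage:
  m4 ⊆ 00100 [E]
  m19 ⊆ 1-011 [E]
  m24 ⊆ 110-- [E]
  m25 ⊆ 110-- [E]
  m31 ⊆ 11-11 [E]
E = {00100, 1-011, 11-11, 110--}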